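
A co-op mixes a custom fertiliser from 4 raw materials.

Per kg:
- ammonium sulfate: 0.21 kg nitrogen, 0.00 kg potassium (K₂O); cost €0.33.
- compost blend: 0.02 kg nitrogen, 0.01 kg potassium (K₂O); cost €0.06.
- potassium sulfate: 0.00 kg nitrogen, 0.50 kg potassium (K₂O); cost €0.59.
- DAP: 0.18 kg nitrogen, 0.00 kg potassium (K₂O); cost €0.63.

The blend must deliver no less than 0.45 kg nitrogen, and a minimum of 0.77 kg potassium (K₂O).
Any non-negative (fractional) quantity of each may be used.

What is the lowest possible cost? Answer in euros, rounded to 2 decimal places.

€1.62

Let x1 = kg of ammonium sulfate, x2 = kg of compost blend, x3 = kg of potassium sulfate, x4 = kg of DAP.
min 0.33x1 + 0.06x2 + 0.59x3 + 0.63x4 subject to:
  0.21x1 + 0.02x2 + 0.18x4 ≥ 0.45   (nitrogen)
  0.01x2 + 0.5x3 ≥ 0.77   (potassium (K₂O))
  x1, x2, x3, x4 ≥ 0.
At the optimum only ammonium sulfate, potassium sulfate are positive (compost blend, DAP = 0). The nitrogen and potassium (K₂O) requirements are met with equality.
So ammonium sulfate = 2.143 kg, potassium sulfate = 1.54 kg.
Total cost: 0.33·2.143 + 0.59·1.54 = 1.6158.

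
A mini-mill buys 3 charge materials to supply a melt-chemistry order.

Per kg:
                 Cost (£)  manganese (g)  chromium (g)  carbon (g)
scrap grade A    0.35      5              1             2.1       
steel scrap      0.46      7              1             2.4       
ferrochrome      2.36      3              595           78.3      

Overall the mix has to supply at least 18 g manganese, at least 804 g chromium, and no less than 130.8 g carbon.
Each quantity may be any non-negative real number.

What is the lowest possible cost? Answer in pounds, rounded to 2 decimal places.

Let x1 = kg of scrap grade A, x2 = kg of steel scrap, x3 = kg of ferrochrome.
Minimize 0.35x1 + 0.46x2 + 2.36x3 s.t.:
  5x1 + 7x2 + 3x3 ≥ 18   (manganese)
  1x1 + 1x2 + 595x3 ≥ 804   (chromium)
  2.1x1 + 2.4x2 + 78.3x3 ≥ 130.8   (carbon)
  x1, x2, x3 ≥ 0.
The minimum-cost mix takes nothing from scrap grade A — only steel scrap, ferrochrome. The manganese and carbon requirements are met with equality.
Solving gives x2 = 1.88, x3 = 1.613.
Objective = 0.46·1.88 + 2.36·1.613 = 4.6715.

£4.67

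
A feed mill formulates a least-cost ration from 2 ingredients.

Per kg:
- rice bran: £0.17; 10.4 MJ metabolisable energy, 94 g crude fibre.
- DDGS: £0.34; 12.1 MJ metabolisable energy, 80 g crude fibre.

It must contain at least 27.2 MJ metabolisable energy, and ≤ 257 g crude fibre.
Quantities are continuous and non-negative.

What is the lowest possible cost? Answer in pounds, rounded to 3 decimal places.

Treat it as an LP. Let x1 = kg of rice bran, x2 = kg of DDGS.
min 0.17x1 + 0.34x2 with:
  10.4x1 + 12.1x2 ≥ 27.2   (metabolisable energy)
  94x1 + 80x2 ≤ 257   (crude fibre)
  x1, x2 ≥ 0.
The cheapest feasible vertex uses only rice bran; DDGS is not used. The metabolisable energy requirement is met with equality.
That vertex is x1 = 2.615.
Hence cost = 0.17·2.615 = £0.44455.

£0.445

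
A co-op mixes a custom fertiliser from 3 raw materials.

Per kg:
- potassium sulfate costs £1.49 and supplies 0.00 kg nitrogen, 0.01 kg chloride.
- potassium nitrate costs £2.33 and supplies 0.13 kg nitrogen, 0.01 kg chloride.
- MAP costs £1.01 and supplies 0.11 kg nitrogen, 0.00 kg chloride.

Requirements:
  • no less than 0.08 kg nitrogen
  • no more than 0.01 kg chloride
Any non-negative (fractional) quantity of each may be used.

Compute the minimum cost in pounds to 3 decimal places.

Let x1 = kg of potassium sulfate, x2 = kg of potassium nitrate, x3 = kg of MAP.
min 1.49x1 + 2.33x2 + 1.01x3 with:
  0.13x2 + 0.11x3 ≥ 0.08   (nitrogen)
  0.01x1 + 0.01x2 ≤ 0.01   (chloride)
  x1, x2, x3 ≥ 0.
The cheapest feasible vertex uses only MAP; potassium sulfate, potassium nitrate are not used. The nitrogen requirement is met with equality.
Optimal quantities: MAP = 0.7273 kg.
Cost = 1.01·0.7273 = 0.73457.

£0.735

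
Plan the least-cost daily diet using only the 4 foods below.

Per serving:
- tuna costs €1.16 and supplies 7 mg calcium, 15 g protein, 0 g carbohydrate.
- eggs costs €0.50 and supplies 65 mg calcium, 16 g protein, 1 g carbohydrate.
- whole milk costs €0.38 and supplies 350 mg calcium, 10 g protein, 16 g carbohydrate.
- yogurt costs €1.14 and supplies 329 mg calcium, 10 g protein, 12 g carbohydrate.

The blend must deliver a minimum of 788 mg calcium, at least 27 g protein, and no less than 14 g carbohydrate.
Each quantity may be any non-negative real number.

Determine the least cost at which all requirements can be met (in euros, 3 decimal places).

€0.992

Treat it as an LP. Let x1 = servings of tuna, x2 = servings of eggs, x3 = servings of whole milk, x4 = servings of yogurt.
Minimise 1.16x1 + 0.5x2 + 0.38x3 + 1.14x4 subject to:
  7x1 + 65x2 + 350x3 + 329x4 ≥ 788   (calcium)
  15x1 + 16x2 + 10x3 + 10x4 ≥ 27   (protein)
  1x2 + 16x3 + 12x4 ≥ 14   (carbohydrate)
  x1, x2, x3, x4 ≥ 0.
At the optimum only eggs, whole milk are positive (tuna, yogurt = 0). The calcium and protein requirements are met with equality.
So eggs = 0.3172 servings, whole milk = 2.193 servings.
Objective = 0.5·0.3172 + 0.38·2.193 = 0.99194.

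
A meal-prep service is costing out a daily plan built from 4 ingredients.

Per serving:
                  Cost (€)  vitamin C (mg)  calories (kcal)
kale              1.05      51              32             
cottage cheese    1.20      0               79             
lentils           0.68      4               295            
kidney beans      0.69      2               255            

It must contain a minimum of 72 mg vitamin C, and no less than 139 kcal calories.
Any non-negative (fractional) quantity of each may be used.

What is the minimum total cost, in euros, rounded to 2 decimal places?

This is a linear program. Let x1 = servings of kale, x2 = servings of cottage cheese, x3 = servings of lentils, x4 = servings of kidney beans.
min 1.05x1 + 1.2x2 + 0.68x3 + 0.69x4 s.t.:
  51x1 + 4x3 + 2x4 ≥ 72   (vitamin C)
  32x1 + 79x2 + 295x3 + 255x4 ≥ 139   (calories)
  x1, x2, x3, x4 ≥ 0.
The minimum-cost mix takes nothing from cottage cheese, kidney beans — only kale, lentils. The vitamin C and calories requirements are met with equality.
Optimal quantities: kale = 1.387 servings, lentils = 0.3208 servings.
Objective = 1.05·1.387 + 0.68·0.3208 = 1.6745.

€1.67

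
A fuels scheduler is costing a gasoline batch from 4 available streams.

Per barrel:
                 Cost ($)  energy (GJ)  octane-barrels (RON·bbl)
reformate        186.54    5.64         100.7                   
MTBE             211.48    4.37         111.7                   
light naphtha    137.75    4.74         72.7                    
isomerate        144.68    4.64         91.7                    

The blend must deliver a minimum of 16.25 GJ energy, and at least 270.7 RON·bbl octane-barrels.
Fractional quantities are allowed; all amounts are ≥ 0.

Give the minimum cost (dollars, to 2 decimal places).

$482.53

Treat it as an LP. Let x1 = barrels of reformate, x2 = barrels of MTBE, x3 = barrels of light naphtha, x4 = barrels of isomerate.
min 186.54x1 + 211.48x2 + 137.75x3 + 144.68x4 subject to:
  5.64x1 + 4.37x2 + 4.74x3 + 4.64x4 ≥ 16.25   (energy)
  100.7x1 + 111.7x2 + 72.7x3 + 91.7x4 ≥ 270.7   (octane-barrels)
  x1, x2, x3, x4 ≥ 0.
The optimal basis is {light naphtha, isomerate}; reformate, MTBE drop out. Binding constraints: energy and octane-barrels.
That vertex is x3 = 2.40498, x4 = 1.04534.
Objective = 137.75·2.40498 + 144.68·1.04534 = 482.5258.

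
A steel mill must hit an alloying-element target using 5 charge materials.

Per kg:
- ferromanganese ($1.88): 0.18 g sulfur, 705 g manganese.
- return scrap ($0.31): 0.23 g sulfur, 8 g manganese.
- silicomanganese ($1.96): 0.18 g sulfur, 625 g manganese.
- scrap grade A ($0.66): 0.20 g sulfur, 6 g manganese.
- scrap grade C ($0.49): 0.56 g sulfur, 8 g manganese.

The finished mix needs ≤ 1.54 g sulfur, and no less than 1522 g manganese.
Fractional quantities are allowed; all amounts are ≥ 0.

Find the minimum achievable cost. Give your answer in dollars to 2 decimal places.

Let x1 = kg of ferromanganese, x2 = kg of return scrap, x3 = kg of silicomanganese, x4 = kg of scrap grade A, x5 = kg of scrap grade C.
min 1.88x1 + 0.31x2 + 1.96x3 + 0.66x4 + 0.49x5 subject to:
  0.18x1 + 0.23x2 + 0.18x3 + 0.2x4 + 0.56x5 ≤ 1.54   (sulfur)
  705x1 + 8x2 + 625x3 + 6x4 + 8x5 ≥ 1522   (manganese)
  x1, x2, x3, x4, x5 ≥ 0.
The cheapest feasible vertex uses only ferromanganese; return scrap, silicomanganese, scrap grade A, scrap grade C are not used. Binding constraint: manganese.
That vertex is x1 = 2.159.
Cost = 1.88·2.159 = 4.0589.

$4.06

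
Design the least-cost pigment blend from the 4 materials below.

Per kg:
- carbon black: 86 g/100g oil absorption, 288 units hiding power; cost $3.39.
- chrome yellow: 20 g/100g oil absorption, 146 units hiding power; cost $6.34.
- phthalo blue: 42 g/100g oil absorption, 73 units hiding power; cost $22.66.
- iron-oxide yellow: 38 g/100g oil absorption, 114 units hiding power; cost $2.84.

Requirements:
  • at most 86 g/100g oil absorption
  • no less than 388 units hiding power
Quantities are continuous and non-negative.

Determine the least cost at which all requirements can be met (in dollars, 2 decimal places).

Set it up as a linear program. Let x1 = kg of carbon black, x2 = kg of chrome yellow, x3 = kg of phthalo blue, x4 = kg of iron-oxide yellow.
Minimize 3.39x1 + 6.34x2 + 22.66x3 + 2.84x4 with:
  86x1 + 20x2 + 42x3 + 38x4 ≤ 86   (oil absorption)
  288x1 + 146x2 + 73x3 + 114x4 ≥ 388   (hiding power)
  x1, x2, x3, x4 ≥ 0.
The optimal basis is {carbon black, chrome yellow}; phthalo blue, iron-oxide yellow drop out. Binding constraints: oil absorption and hiding power.
That vertex is x1 = 0.70571, x2 = 1.2655.
Objective = 3.39·0.70571 + 6.34·1.2655 = 10.4156.

$10.42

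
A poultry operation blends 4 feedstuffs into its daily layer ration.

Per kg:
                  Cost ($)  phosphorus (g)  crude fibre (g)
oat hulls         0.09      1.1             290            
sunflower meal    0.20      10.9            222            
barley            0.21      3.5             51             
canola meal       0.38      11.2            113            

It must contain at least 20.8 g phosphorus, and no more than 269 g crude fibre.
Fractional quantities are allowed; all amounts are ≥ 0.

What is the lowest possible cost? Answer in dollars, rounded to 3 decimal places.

$0.616

Let x1 = kg of oat hulls, x2 = kg of sunflower meal, x3 = kg of barley, x4 = kg of canola meal.
Minimise 0.09x1 + 0.2x2 + 0.21x3 + 0.38x4 subject to:
  1.1x1 + 10.9x2 + 3.5x3 + 11.2x4 ≥ 20.8   (phosphorus)
  290x1 + 222x2 + 51x3 + 113x4 ≤ 269   (crude fibre)
  x1, x2, x3, x4 ≥ 0.
At the optimum only sunflower meal, canola meal are positive (oat hulls, barley = 0). Binding constraints: phosphorus and crude fibre.
Optimal quantities: sunflower meal = 0.5279 kg, canola meal = 1.343 kg.
Total cost: 0.2·0.5279 + 0.38·1.343 = 0.61592.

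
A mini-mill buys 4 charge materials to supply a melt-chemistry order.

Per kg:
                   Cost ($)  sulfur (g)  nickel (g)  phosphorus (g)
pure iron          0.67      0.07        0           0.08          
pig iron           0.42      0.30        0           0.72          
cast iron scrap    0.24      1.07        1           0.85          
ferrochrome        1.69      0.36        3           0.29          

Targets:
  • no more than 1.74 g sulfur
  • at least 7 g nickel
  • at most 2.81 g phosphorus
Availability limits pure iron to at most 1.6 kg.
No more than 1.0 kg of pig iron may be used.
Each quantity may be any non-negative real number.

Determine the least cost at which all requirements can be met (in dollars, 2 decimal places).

$3.64

This is a linear program. Let x1 = kg of pure iron, x2 = kg of pig iron, x3 = kg of cast iron scrap, x4 = kg of ferrochrome.
min 0.67x1 + 0.42x2 + 0.24x3 + 1.69x4 with:
  0.07x1 + 0.3x2 + 1.07x3 + 0.36x4 ≤ 1.74   (sulfur)
  1x3 + 3x4 ≥ 7   (nickel)
  0.08x1 + 0.72x2 + 0.85x3 + 0.29x4 ≤ 2.81   (phosphorus)
  x1 ≤ 1.6
  x2 ≤ 1
  x1, x2, x3, x4 ≥ 0.
The minimum-cost mix takes nothing from pure iron, pig iron — only cast iron scrap, ferrochrome. There the sulfur and nickel constraints are tight.
That vertex is x3 = 0.9474, x4 = 2.018.
Cost = 0.24·0.9474 + 1.69·2.018 = 3.6378.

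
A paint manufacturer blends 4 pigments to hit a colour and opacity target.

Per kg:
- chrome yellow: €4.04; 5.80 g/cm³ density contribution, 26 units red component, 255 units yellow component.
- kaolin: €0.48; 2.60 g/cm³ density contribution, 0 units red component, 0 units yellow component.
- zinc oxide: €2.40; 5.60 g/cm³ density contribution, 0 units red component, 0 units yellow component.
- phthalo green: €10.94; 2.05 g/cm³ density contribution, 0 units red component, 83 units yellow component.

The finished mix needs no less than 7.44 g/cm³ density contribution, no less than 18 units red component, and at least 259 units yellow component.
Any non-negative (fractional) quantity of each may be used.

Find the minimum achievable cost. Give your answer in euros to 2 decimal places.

€4.39

Let x1 = kg of chrome yellow, x2 = kg of kaolin, x3 = kg of zinc oxide, x4 = kg of phthalo green.
Minimise 4.04x1 + 0.48x2 + 2.4x3 + 10.94x4 s.t.:
  5.8x1 + 2.6x2 + 5.6x3 + 2.05x4 ≥ 7.44   (density contribution)
  26x1 ≥ 18   (red component)
  255x1 + 83x4 ≥ 259   (yellow component)
  x1, x2, x3, x4 ≥ 0.
The optimal basis is {chrome yellow, kaolin}; zinc oxide, phthalo green drop out. There the density contribution and yellow component constraints are tight.
Solving gives x1 = 1.016, x2 = 0.5958.
Hence cost = 4.04·1.016 + 0.48·0.5958 = €4.3906.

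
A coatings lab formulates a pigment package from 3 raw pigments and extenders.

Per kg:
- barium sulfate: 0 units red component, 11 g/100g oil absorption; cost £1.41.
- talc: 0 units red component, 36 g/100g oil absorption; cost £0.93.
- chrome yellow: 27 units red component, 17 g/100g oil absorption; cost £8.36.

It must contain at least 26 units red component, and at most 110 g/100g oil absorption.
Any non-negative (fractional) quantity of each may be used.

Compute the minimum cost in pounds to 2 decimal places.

£8.05

Treat it as an LP. Let x1 = kg of barium sulfate, x2 = kg of talc, x3 = kg of chrome yellow.
Minimise 1.41x1 + 0.93x2 + 8.36x3 s.t.:
  27x3 ≥ 26   (red component)
  11x1 + 36x2 + 17x3 ≤ 110   (oil absorption)
  x1, x2, x3 ≥ 0.
The optimal basis is {chrome yellow}; barium sulfate, talc drop out. There the red component constraint is tight.
So chrome yellow = 0.963 kg.
Objective = 8.36·0.963 = 8.0507.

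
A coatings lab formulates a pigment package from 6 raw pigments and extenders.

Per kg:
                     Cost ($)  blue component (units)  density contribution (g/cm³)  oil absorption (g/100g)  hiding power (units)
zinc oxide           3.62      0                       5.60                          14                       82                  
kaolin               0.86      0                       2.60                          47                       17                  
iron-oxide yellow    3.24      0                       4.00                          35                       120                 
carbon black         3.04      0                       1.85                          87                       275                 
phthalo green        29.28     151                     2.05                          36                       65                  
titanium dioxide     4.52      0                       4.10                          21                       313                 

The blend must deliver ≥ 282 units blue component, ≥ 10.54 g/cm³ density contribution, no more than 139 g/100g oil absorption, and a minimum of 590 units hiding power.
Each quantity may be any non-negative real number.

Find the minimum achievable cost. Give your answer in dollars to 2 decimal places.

This is a linear program. Let x1 = kg of zinc oxide, x2 = kg of kaolin, x3 = kg of iron-oxide yellow, x4 = kg of carbon black, x5 = kg of phthalo green, x6 = kg of titanium dioxide.
min 3.62x1 + 0.86x2 + 3.24x3 + 3.04x4 + 29.28x5 + 4.52x6 s.t.:
  151x5 ≥ 282   (blue component)
  5.6x1 + 2.6x2 + 4x3 + 1.85x4 + 2.05x5 + 4.1x6 ≥ 10.54   (density contribution)
  14x1 + 47x2 + 35x3 + 87x4 + 36x5 + 21x6 ≤ 139   (oil absorption)
  82x1 + 17x2 + 120x3 + 275x4 + 65x5 + 313x6 ≥ 590   (hiding power)
  x1, x2, x3, x4, x5, x6 ≥ 0.
The cheapest feasible vertex uses only kaolin, carbon black, phthalo green, titanium dioxide; zinc oxide, iron-oxide yellow are not used. There the blue component, density contribution, oil absorption, hiding power constraints are tight.
That vertex is x2 = 0.4519, x4 = 0.28599, x5 = 1.8675, x6 = 1.2213.
Objective = 0.86·0.4519 + 3.04·0.28599 + 29.28·1.8675 + 4.52·1.2213 = 61.4587.

$61.46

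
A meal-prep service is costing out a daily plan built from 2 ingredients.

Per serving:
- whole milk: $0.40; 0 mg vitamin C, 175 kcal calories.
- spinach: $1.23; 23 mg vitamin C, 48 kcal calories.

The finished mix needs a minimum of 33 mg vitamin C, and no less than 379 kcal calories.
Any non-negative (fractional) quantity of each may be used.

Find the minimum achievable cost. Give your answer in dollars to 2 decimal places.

$2.47

This is a linear program. Let x1 = servings of whole milk, x2 = servings of spinach.
Minimise 0.4x1 + 1.23x2 s.t.:
  23x2 ≥ 33   (vitamin C)
  175x1 + 48x2 ≥ 379   (calories)
  x1, x2 ≥ 0.
Both inputs are positive at the optimum. The vitamin C and calories requirements are met with equality.
Solving gives x1 = 1.772, x2 = 1.435.
Total cost: 0.4·1.772 + 1.23·1.435 = 2.4739.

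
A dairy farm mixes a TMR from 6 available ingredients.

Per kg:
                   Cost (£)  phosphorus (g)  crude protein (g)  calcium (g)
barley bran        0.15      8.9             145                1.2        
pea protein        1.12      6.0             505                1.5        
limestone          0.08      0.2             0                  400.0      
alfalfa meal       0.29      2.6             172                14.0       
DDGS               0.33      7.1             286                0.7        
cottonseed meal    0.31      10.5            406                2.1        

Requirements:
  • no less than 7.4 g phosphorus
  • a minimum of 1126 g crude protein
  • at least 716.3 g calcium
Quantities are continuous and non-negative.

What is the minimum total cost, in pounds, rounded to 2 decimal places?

£1.00

This is a linear program. Let x1 = kg of barley bran, x2 = kg of pea protein, x3 = kg of limestone, x4 = kg of alfalfa meal, x5 = kg of DDGS, x6 = kg of cottonseed meal.
Minimize 0.15x1 + 1.12x2 + 0.08x3 + 0.29x4 + 0.33x5 + 0.31x6 subject to:
  8.9x1 + 6x2 + 0.2x3 + 2.6x4 + 7.1x5 + 10.5x6 ≥ 7.4   (phosphorus)
  145x1 + 505x2 + 172x4 + 286x5 + 406x6 ≥ 1126   (crude protein)
  1.2x1 + 1.5x2 + 400x3 + 14x4 + 0.7x5 + 2.1x6 ≥ 716.3   (calcium)
  x1, x2, x3, x4, x5, x6 ≥ 0.
At the optimum only limestone, cottonseed meal are positive (barley bran, pea protein, alfalfa meal, DDGS = 0). Binding constraints: crude protein and calcium.
Optimal quantities: limestone = 1.776 kg, cottonseed meal = 2.773 kg.
Objective = 0.08·1.776 + 0.31·2.773 = 1.0017.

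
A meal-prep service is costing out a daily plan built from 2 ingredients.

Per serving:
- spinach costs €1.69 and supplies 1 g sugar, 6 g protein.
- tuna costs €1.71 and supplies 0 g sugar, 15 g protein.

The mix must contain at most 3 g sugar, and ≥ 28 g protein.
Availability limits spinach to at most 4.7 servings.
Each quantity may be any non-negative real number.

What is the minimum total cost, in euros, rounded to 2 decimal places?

€3.19

Set it up as a linear program. Let x1 = servings of spinach, x2 = servings of tuna.
Minimise 1.69x1 + 1.71x2 with:
  1x1 ≤ 3   (sugar)
  6x1 + 15x2 ≥ 28   (protein)
  x1 ≤ 4.7
  x1, x2 ≥ 0.
The optimal basis is {tuna}; spinach drops out. Binding constraint: protein.
Optimal quantities: tuna = 1.867 servings.
Hence cost = 1.71·1.867 = €3.1926.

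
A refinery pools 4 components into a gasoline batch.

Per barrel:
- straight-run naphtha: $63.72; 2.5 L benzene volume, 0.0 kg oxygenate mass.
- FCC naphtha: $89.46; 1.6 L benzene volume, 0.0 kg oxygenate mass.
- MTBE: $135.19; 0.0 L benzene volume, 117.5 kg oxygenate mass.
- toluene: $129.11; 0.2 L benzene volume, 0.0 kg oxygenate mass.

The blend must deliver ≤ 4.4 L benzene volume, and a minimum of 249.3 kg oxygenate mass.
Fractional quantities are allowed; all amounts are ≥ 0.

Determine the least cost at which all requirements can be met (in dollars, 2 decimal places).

Treat it as an LP. Let x1 = barrels of straight-run naphtha, x2 = barrels of FCC naphtha, x3 = barrels of MTBE, x4 = barrels of toluene.
Minimize 63.72x1 + 89.46x2 + 135.19x3 + 129.11x4 subject to:
  2.5x1 + 1.6x2 + 0.2x4 ≤ 4.4   (benzene volume)
  117.5x3 ≥ 249.3   (oxygenate mass)
  x1, x2, x3, x4 ≥ 0.
The optimal basis is {MTBE}; straight-run naphtha, FCC naphtha, toluene drop out. There the oxygenate mass constraint is tight.
So MTBE = 2.1217 barrels.
Total cost: 135.19·2.1217 = 286.8326.

$286.83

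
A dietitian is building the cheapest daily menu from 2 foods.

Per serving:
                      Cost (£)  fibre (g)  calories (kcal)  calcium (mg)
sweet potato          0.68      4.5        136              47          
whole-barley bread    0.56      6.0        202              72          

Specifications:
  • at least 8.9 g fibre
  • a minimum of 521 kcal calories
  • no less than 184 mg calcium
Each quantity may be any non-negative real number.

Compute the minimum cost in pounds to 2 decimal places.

Set it up as a linear program. Let x1 = servings of sweet potato, x2 = servings of whole-barley bread.
min 0.68x1 + 0.56x2 s.t.:
  4.5x1 + 6x2 ≥ 8.9   (fibre)
  136x1 + 202x2 ≥ 521   (calories)
  47x1 + 72x2 ≥ 184   (calcium)
  x1, x2 ≥ 0.
The optimal basis is {whole-barley bread}; sweet potato drops out. There the calories constraint is tight.
So whole-barley bread = 2.579 servings.
Total cost: 0.56·2.579 = 1.4442.

£1.44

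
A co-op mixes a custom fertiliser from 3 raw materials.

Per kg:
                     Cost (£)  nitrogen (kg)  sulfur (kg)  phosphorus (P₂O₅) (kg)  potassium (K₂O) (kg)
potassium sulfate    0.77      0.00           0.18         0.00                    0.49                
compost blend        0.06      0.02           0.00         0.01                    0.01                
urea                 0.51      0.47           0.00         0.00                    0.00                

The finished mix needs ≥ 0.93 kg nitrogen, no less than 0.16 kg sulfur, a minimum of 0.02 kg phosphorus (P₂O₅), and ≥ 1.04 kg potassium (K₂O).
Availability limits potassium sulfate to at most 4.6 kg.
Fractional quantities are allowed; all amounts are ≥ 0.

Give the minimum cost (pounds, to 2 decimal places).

Treat it as an LP. Let x1 = kg of potassium sulfate, x2 = kg of compost blend, x3 = kg of urea.
min 0.77x1 + 0.06x2 + 0.51x3 s.t.:
  0.02x2 + 0.47x3 ≥ 0.93   (nitrogen)
  0.18x1 ≥ 0.16   (sulfur)
  0.01x2 ≥ 0.02   (phosphorus (P₂O₅))
  0.49x1 + 0.01x2 ≥ 1.04   (potassium (K₂O))
  x1 ≤ 4.6
  x1, x2, x3 ≥ 0.
All 3 inputs are positive at the optimum. Binding constraints: nitrogen, phosphorus (P₂O₅), potassium (K₂O).
So potassium sulfate = 2.082 kg, compost blend = 2 kg, urea = 1.894 kg.
Objective = 0.77·2.082 + 0.06·2 + 0.51·1.894 = 2.6891.

£2.69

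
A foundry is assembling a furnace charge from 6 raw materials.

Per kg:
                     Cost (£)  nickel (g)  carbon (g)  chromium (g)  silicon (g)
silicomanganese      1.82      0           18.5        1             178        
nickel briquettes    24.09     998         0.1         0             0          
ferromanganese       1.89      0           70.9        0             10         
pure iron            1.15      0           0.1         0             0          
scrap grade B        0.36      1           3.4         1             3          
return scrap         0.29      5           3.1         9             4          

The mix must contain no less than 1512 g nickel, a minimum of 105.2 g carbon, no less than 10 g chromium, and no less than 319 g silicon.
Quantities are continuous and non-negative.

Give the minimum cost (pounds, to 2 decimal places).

£41.65

This is a linear program. Let x1 = kg of silicomanganese, x2 = kg of nickel briquettes, x3 = kg of ferromanganese, x4 = kg of pure iron, x5 = kg of scrap grade B, x6 = kg of return scrap.
Minimise 1.82x1 + 24.09x2 + 1.89x3 + 1.15x4 + 0.36x5 + 0.29x6 with:
  998x2 + 1x5 + 5x6 ≥ 1512   (nickel)
  18.5x1 + 0.1x2 + 70.9x3 + 0.1x4 + 3.4x5 + 3.1x6 ≥ 105.2   (carbon)
  1x1 + 1x5 + 9x6 ≥ 10   (chromium)
  178x1 + 10x3 + 3x5 + 4x6 ≥ 319   (silicon)
  x1, x2, x3, x4, x5, x6 ≥ 0.
At the optimum only silicomanganese, nickel briquettes, ferromanganese, return scrap are positive (pure iron, scrap grade B = 0). There the nickel, carbon, chromium, silicon constraints are tight.
Optimal quantities: silicomanganese = 1.7156 kg, nickel briquettes = 1.5104 kg, ferromanganese = 0.99374 kg, return scrap = 0.92049 kg.
Objective = 1.82·1.7156 + 24.09·1.5104 + 1.89·0.99374 + 0.29·0.92049 = 41.6530.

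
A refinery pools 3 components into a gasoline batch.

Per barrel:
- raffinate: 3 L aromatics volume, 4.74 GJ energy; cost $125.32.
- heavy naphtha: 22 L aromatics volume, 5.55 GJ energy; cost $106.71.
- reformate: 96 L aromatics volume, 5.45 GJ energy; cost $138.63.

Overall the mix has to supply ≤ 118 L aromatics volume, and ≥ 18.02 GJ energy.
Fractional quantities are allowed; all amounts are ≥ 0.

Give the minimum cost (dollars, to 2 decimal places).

Set it up as a linear program. Let x1 = barrels of raffinate, x2 = barrels of heavy naphtha, x3 = barrels of reformate.
Minimise 125.32x1 + 106.71x2 + 138.63x3 with:
  3x1 + 22x2 + 96x3 ≤ 118   (aromatics volume)
  4.74x1 + 5.55x2 + 5.45x3 ≥ 18.02   (energy)
  x1, x2, x3 ≥ 0.
The minimum-cost mix takes nothing from raffinate, reformate — only heavy naphtha. Binding constraint: energy.
Optimal quantities: heavy naphtha = 3.2468 barrels.
Objective = 106.71·3.2468 = 346.4660.

$346.47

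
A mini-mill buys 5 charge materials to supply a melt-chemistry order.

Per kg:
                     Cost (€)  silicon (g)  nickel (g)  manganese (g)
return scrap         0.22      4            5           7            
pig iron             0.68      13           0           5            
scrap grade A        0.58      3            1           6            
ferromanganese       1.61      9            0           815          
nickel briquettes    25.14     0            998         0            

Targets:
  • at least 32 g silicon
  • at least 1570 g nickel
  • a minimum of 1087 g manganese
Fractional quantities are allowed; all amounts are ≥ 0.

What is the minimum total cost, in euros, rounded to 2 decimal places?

Let x1 = kg of return scrap, x2 = kg of pig iron, x3 = kg of scrap grade A, x4 = kg of ferromanganese, x5 = kg of nickel briquettes.
min 0.22x1 + 0.68x2 + 0.58x3 + 1.61x4 + 25.14x5 s.t.:
  4x1 + 13x2 + 3x3 + 9x4 ≥ 32   (silicon)
  5x1 + 1x3 + 998x5 ≥ 1570   (nickel)
  7x1 + 5x2 + 6x3 + 815x4 ≥ 1087   (manganese)
  x1, x2, x3, x4, x5 ≥ 0.
At the optimum only return scrap, ferromanganese, nickel briquettes are positive (pig iron, scrap grade A = 0). Binding constraints: silicon, nickel, manganese.
Solving gives x1 = 5.0976, x4 = 1.29, x5 = 1.5476.
Hence cost = 0.22·5.0976 + 1.61·1.29 + 25.14·1.5476 = €42.10504.

€42.11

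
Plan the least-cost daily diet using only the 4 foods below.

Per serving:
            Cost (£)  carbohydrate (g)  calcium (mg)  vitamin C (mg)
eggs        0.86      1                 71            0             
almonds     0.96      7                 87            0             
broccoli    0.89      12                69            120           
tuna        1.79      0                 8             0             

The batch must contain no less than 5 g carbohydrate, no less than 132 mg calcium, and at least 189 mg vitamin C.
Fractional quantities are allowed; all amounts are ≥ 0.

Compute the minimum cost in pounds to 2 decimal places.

£1.66

Treat it as an LP. Let x1 = servings of eggs, x2 = servings of almonds, x3 = servings of broccoli, x4 = servings of tuna.
Minimize 0.86x1 + 0.96x2 + 0.89x3 + 1.79x4 s.t.:
  1x1 + 7x2 + 12x3 ≥ 5   (carbohydrate)
  71x1 + 87x2 + 69x3 + 8x4 ≥ 132   (calcium)
  120x3 ≥ 189   (vitamin C)
  x1, x2, x3, x4 ≥ 0.
The minimum-cost mix takes nothing from eggs, tuna — only almonds, broccoli. There the calcium and vitamin C constraints are tight.
That vertex is x2 = 0.2681, x3 = 1.575.
Hence cost = 0.96·0.2681 + 0.89·1.575 = £1.6591.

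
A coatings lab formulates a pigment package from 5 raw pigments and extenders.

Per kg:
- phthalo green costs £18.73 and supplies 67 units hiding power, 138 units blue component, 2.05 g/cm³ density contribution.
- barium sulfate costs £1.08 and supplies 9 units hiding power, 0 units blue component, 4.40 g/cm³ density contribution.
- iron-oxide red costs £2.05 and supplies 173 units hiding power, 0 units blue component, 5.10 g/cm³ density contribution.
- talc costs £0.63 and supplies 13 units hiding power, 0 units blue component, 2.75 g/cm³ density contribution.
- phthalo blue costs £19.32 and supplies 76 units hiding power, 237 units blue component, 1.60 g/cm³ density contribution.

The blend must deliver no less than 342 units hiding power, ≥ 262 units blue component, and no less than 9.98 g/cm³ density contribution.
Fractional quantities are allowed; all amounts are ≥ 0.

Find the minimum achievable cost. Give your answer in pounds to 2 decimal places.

£24.54

Let x1 = kg of phthalo green, x2 = kg of barium sulfate, x3 = kg of iron-oxide red, x4 = kg of talc, x5 = kg of phthalo blue.
Minimise 18.73x1 + 1.08x2 + 2.05x3 + 0.63x4 + 19.32x5 subject to:
  67x1 + 9x2 + 173x3 + 13x4 + 76x5 ≥ 342   (hiding power)
  138x1 + 237x5 ≥ 262   (blue component)
  2.05x1 + 4.4x2 + 5.1x3 + 2.75x4 + 1.6x5 ≥ 9.98   (density contribution)
  x1, x2, x3, x4, x5 ≥ 0.
The cheapest feasible vertex uses only iron-oxide red, talc, phthalo blue; phthalo green, barium sulfate are not used. Binding constraints: hiding power, blue component, density contribution.
Optimal quantities: iron-oxide red = 1.472 kg, talc = 0.25602 kg, phthalo blue = 1.1055 kg.
Objective = 2.05·1.472 + 0.63·0.25602 + 19.32·1.1055 = 24.5372.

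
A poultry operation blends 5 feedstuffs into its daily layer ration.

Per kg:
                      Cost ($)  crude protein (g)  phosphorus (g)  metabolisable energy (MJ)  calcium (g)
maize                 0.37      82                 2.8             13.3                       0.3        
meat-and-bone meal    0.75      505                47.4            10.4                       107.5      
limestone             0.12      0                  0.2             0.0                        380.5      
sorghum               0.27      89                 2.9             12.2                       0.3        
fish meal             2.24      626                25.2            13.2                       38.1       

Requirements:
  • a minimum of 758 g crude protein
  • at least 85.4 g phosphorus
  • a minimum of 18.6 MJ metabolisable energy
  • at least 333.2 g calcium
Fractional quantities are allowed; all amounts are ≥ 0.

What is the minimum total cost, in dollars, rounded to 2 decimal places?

This is a linear program. Let x1 = kg of maize, x2 = kg of meat-and-bone meal, x3 = kg of limestone, x4 = kg of sorghum, x5 = kg of fish meal.
Minimize 0.37x1 + 0.75x2 + 0.12x3 + 0.27x4 + 2.24x5 s.t.:
  82x1 + 505x2 + 89x4 + 626x5 ≥ 758   (crude protein)
  2.8x1 + 47.4x2 + 0.2x3 + 2.9x4 + 25.2x5 ≥ 85.4   (phosphorus)
  13.3x1 + 10.4x2 + 12.2x4 + 13.2x5 ≥ 18.6   (metabolisable energy)
  0.3x1 + 107.5x2 + 380.5x3 + 0.3x4 + 38.1x5 ≥ 333.2   (calcium)
  x1, x2, x3, x4, x5 ≥ 0.
The minimum-cost mix takes nothing from maize, sorghum, fish meal — only meat-and-bone meal, limestone. The phosphorus and calcium requirements are met with equality.
Optimal quantities: meat-and-bone meal = 1.8 kg, limestone = 0.3671 kg.
Total cost: 0.75·1.8 + 0.12·0.3671 = 1.3941.

$1.39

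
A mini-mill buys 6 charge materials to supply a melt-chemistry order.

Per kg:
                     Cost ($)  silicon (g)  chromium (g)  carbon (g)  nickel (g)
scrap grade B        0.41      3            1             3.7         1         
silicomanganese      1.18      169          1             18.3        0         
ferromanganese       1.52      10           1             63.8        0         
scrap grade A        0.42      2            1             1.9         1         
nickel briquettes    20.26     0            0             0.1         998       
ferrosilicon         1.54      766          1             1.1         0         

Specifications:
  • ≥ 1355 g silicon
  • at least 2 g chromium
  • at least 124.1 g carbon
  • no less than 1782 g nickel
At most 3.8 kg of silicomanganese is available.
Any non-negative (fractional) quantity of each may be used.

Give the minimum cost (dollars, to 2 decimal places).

$41.77

Treat it as an LP. Let x1 = kg of scrap grade B, x2 = kg of silicomanganese, x3 = kg of ferromanganese, x4 = kg of scrap grade A, x5 = kg of nickel briquettes, x6 = kg of ferrosilicon.
Minimise 0.41x1 + 1.18x2 + 1.52x3 + 0.42x4 + 20.26x5 + 1.54x6 subject to:
  3x1 + 169x2 + 10x3 + 2x4 + 766x6 ≥ 1355   (silicon)
  1x1 + 1x2 + 1x3 + 1x4 + 1x6 ≥ 2   (chromium)
  3.7x1 + 18.3x2 + 63.8x3 + 1.9x4 + 0.1x5 + 1.1x6 ≥ 124.1   (carbon)
  1x1 + 1x4 + 998x5 ≥ 1782   (nickel)
  x2 ≤ 3.8
  x1, x2, x3, x4, x5, x6 ≥ 0.
The minimum-cost mix takes nothing from scrap grade B, silicomanganese, scrap grade A — only ferromanganese, nickel briquettes, ferrosilicon. There the silicon, carbon, nickel constraints are tight.
Solving gives x3 = 1.9123, x5 = 1.7856, x6 = 1.744.
Total cost: 1.52·1.9123 + 20.26·1.7856 + 1.54·1.744 = 41.7687.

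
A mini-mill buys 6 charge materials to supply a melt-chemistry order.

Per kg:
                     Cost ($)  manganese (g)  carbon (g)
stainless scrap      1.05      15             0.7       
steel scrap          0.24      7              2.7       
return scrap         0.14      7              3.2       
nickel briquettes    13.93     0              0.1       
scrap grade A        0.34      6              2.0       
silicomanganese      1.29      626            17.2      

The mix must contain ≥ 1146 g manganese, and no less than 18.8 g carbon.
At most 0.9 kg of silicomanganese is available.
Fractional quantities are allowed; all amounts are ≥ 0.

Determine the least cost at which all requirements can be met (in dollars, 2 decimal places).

$12.81

Let x1 = kg of stainless scrap, x2 = kg of steel scrap, x3 = kg of return scrap, x4 = kg of nickel briquettes, x5 = kg of scrap grade A, x6 = kg of silicomanganese.
Minimize 1.05x1 + 0.24x2 + 0.14x3 + 13.93x4 + 0.34x5 + 1.29x6 s.t.:
  15x1 + 7x2 + 7x3 + 6x5 + 626x6 ≥ 1146   (manganese)
  0.7x1 + 2.7x2 + 3.2x3 + 0.1x4 + 2x5 + 17.2x6 ≥ 18.8   (carbon)
  x6 ≤ 0.9
  x1, x2, x3, x4, x5, x6 ≥ 0.
The minimum-cost mix takes nothing from stainless scrap, steel scrap, nickel briquettes, scrap grade A — only return scrap, silicomanganese. The manganese and the silicomanganese cap requirements are met with equality.
Optimal quantities: return scrap = 83.23 kg, silicomanganese = 0.9 kg.
Cost = 0.14·83.23 + 1.29·0.9 = 12.8132.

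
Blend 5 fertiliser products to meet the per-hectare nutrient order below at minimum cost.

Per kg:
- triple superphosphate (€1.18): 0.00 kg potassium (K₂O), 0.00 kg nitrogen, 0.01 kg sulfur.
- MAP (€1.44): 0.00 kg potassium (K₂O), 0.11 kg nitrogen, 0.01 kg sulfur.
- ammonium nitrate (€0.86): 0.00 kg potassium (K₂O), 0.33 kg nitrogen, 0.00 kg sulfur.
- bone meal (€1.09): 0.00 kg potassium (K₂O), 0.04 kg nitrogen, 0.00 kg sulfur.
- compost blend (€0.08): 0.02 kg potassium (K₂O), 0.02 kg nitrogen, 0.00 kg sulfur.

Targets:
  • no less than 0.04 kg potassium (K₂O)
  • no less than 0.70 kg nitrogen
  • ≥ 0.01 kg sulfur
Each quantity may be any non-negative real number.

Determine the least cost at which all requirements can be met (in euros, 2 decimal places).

Let x1 = kg of triple superphosphate, x2 = kg of MAP, x3 = kg of ammonium nitrate, x4 = kg of bone meal, x5 = kg of compost blend.
Minimise 1.18x1 + 1.44x2 + 0.86x3 + 1.09x4 + 0.08x5 subject to:
  0.02x5 ≥ 0.04   (potassium (K₂O))
  0.11x2 + 0.33x3 + 0.04x4 + 0.02x5 ≥ 0.7   (nitrogen)
  0.01x1 + 0.01x2 ≥ 0.01   (sulfur)
  x1, x2, x3, x4, x5 ≥ 0.
The cheapest feasible vertex uses only MAP, ammonium nitrate, compost blend; triple superphosphate, bone meal are not used. The potassium (K₂O), nitrogen, sulfur requirements are met with equality.
Solving gives x2 = 1, x3 = 1.667, x5 = 2.
Cost = 1.44·1 + 0.86·1.667 + 0.08·2 = 3.0336.

€3.03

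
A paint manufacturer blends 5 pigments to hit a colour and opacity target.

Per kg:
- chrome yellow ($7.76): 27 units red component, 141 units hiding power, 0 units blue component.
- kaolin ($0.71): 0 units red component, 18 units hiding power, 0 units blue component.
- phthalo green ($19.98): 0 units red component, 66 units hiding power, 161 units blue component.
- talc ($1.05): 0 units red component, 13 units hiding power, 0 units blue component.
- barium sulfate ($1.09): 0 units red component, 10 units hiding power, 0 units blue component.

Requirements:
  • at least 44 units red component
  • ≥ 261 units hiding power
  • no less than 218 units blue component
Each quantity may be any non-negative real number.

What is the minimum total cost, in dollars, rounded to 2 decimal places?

$39.70

Let x1 = kg of chrome yellow, x2 = kg of kaolin, x3 = kg of phthalo green, x4 = kg of talc, x5 = kg of barium sulfate.
Minimise 7.76x1 + 0.71x2 + 19.98x3 + 1.05x4 + 1.09x5 with:
  27x1 ≥ 44   (red component)
  141x1 + 18x2 + 66x3 + 13x4 + 10x5 ≥ 261   (hiding power)
  161x3 ≥ 218   (blue component)
  x1, x2, x3, x4, x5 ≥ 0.
The cheapest feasible vertex uses only chrome yellow, phthalo green; kaolin, talc, barium sulfate are not used. There the red component and blue component constraints are tight.
So chrome yellow = 1.63 kg, phthalo green = 1.354 kg.
Total cost: 7.76·1.63 + 19.98·1.354 = 39.7017.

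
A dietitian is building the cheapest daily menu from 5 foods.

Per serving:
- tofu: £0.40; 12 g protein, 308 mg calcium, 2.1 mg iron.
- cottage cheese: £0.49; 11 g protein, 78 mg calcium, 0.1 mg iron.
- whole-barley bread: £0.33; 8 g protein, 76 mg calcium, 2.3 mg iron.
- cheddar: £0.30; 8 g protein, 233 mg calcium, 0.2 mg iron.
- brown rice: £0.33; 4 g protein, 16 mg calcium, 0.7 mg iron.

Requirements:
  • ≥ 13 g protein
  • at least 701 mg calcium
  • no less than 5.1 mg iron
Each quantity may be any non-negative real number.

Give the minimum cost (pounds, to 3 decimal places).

£0.952

Let x1 = servings of tofu, x2 = servings of cottage cheese, x3 = servings of whole-barley bread, x4 = servings of cheddar, x5 = servings of brown rice.
Minimize 0.4x1 + 0.49x2 + 0.33x3 + 0.3x4 + 0.33x5 s.t.:
  12x1 + 11x2 + 8x3 + 8x4 + 4x5 ≥ 13   (protein)
  308x1 + 78x2 + 76x3 + 233x4 + 16x5 ≥ 701   (calcium)
  2.1x1 + 0.1x2 + 2.3x3 + 0.2x4 + 0.7x5 ≥ 5.1   (iron)
  x1, x2, x3, x4, x5 ≥ 0.
The cheapest feasible vertex uses only tofu, whole-barley bread; cottage cheese, cheddar, brown rice are not used. The calcium and iron requirements are met with equality.
Optimal quantities: tofu = 2.232 servings, whole-barley bread = 0.1798 servings.
Hence cost = 0.4·2.232 + 0.33·0.1798 = £0.95213.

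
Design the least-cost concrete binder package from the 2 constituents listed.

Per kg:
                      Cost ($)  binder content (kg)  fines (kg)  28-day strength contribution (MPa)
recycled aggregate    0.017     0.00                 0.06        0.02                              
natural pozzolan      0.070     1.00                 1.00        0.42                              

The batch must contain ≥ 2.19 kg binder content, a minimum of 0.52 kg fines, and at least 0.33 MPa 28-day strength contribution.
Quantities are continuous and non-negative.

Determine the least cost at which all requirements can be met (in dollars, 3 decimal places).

Let x1 = kg of recycled aggregate, x2 = kg of natural pozzolan.
Minimize 0.017x1 + 0.07x2 subject to:
  1x2 ≥ 2.19   (binder content)
  0.06x1 + 1x2 ≥ 0.52   (fines)
  0.02x1 + 0.42x2 ≥ 0.33   (28-day strength contribution)
  x1, x2 ≥ 0.
The cheapest feasible vertex uses only natural pozzolan; recycled aggregate is not used. The binder content requirement is met with equality.
That vertex is x2 = 2.19.
Objective = 0.07·2.19 = 0.15330.

$0.153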